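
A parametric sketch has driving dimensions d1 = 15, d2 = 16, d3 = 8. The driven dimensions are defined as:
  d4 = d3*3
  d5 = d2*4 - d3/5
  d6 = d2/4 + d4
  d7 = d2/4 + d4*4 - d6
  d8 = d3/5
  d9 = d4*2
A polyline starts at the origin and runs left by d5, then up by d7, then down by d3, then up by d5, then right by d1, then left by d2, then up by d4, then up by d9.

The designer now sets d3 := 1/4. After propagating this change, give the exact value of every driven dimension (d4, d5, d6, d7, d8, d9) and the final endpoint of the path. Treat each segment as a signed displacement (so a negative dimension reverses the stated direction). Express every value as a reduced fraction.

Apply edit: d3 := 1/4
  d4 = d3*3 = 3/4
  d5 = d2*4 - d3/5 = 1279/20
  d6 = d2/4 + d4 = 19/4
  d7 = d2/4 + d4*4 - d6 = 9/4
  d8 = d3/5 = 1/20
  d9 = d4*2 = 3/2
Walk from origin (0, 0):
  seg 1: left by d5 = 1279/20 → (-1279/20, 0)
  seg 2: up by d7 = 9/4 → (-1279/20, 9/4)
  seg 3: down by d3 = 1/4 → (-1279/20, 2)
  seg 4: up by d5 = 1279/20 → (-1279/20, 1319/20)
  seg 5: right by d1 = 15 → (-979/20, 1319/20)
  seg 6: left by d2 = 16 → (-1299/20, 1319/20)
  seg 7: up by d4 = 3/4 → (-1299/20, 667/10)
  seg 8: up by d9 = 3/2 → (-1299/20, 341/5)

d4 = 3/4
d5 = 1279/20
d6 = 19/4
d7 = 9/4
d8 = 1/20
d9 = 3/2
endpoint = (-1299/20, 341/5)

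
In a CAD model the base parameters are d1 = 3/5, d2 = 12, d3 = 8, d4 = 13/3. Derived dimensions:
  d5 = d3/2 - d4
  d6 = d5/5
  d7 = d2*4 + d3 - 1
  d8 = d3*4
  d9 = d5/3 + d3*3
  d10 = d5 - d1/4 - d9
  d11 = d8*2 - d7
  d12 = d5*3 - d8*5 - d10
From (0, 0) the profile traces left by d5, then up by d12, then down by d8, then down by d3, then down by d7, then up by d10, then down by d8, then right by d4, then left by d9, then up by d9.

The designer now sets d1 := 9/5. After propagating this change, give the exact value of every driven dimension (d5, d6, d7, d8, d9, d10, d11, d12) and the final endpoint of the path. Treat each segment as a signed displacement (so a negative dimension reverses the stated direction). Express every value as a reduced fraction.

d5 = -1/3
d6 = -1/15
d7 = 55
d8 = 32
d9 = 215/9
d10 = -4441/180
d11 = 9
d12 = -24539/180
endpoint = (-173/9, -2377/9)

Apply edit: d1 := 9/5
  d5 = d3/2 - d4 = -1/3
  d6 = d5/5 = -1/15
  d7 = d2*4 + d3 - 1 = 55
  d8 = d3*4 = 32
  d9 = d5/3 + d3*3 = 215/9
  d10 = d5 - d1/4 - d9 = -4441/180
  d11 = d8*2 - d7 = 9
  d12 = d5*3 - d8*5 - d10 = -24539/180
Walk from origin (0, 0):
  seg 1: left by d5 = -1/3 → (1/3, 0)
  seg 2: up by d12 = -24539/180 → (1/3, -24539/180)
  seg 3: down by d8 = 32 → (1/3, -30299/180)
  seg 4: down by d3 = 8 → (1/3, -31739/180)
  seg 5: down by d7 = 55 → (1/3, -41639/180)
  seg 6: up by d10 = -4441/180 → (1/3, -256)
  seg 7: down by d8 = 32 → (1/3, -288)
  seg 8: right by d4 = 13/3 → (14/3, -288)
  seg 9: left by d9 = 215/9 → (-173/9, -288)
  seg 10: up by d9 = 215/9 → (-173/9, -2377/9)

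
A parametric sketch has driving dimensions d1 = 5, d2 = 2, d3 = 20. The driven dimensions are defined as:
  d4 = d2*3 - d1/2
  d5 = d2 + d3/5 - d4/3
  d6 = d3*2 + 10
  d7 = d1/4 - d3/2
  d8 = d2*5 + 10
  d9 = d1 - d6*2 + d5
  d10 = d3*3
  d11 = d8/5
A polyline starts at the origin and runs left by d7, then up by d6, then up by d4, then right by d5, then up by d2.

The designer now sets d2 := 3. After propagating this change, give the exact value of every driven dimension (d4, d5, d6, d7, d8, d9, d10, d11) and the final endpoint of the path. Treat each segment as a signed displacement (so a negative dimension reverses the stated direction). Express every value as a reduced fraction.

d4 = 13/2
d5 = 29/6
d6 = 50
d7 = -35/4
d8 = 25
d9 = -541/6
d10 = 60
d11 = 5
endpoint = (163/12, 119/2)

Apply edit: d2 := 3
  d4 = d2*3 - d1/2 = 13/2
  d5 = d2 + d3/5 - d4/3 = 29/6
  d6 = d3*2 + 10 = 50
  d7 = d1/4 - d3/2 = -35/4
  d8 = d2*5 + 10 = 25
  d9 = d1 - d6*2 + d5 = -541/6
  d10 = d3*3 = 60
  d11 = d8/5 = 5
Walk from origin (0, 0):
  seg 1: left by d7 = -35/4 → (35/4, 0)
  seg 2: up by d6 = 50 → (35/4, 50)
  seg 3: up by d4 = 13/2 → (35/4, 113/2)
  seg 4: right by d5 = 29/6 → (163/12, 113/2)
  seg 5: up by d2 = 3 → (163/12, 119/2)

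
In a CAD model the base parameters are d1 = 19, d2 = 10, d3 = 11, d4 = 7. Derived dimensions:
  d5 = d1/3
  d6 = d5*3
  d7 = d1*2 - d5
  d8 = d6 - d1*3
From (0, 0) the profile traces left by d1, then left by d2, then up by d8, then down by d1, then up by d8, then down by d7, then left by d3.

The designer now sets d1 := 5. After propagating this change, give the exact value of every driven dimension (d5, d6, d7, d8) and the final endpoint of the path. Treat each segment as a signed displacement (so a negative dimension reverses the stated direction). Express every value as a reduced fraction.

d5 = 5/3
d6 = 5
d7 = 25/3
d8 = -10
endpoint = (-26, -100/3)

Apply edit: d1 := 5
  d5 = d1/3 = 5/3
  d6 = d5*3 = 5
  d7 = d1*2 - d5 = 25/3
  d8 = d6 - d1*3 = -10
Walk from origin (0, 0):
  seg 1: left by d1 = 5 → (-5, 0)
  seg 2: left by d2 = 10 → (-15, 0)
  seg 3: up by d8 = -10 → (-15, -10)
  seg 4: down by d1 = 5 → (-15, -15)
  seg 5: up by d8 = -10 → (-15, -25)
  seg 6: down by d7 = 25/3 → (-15, -100/3)
  seg 7: left by d3 = 11 → (-26, -100/3)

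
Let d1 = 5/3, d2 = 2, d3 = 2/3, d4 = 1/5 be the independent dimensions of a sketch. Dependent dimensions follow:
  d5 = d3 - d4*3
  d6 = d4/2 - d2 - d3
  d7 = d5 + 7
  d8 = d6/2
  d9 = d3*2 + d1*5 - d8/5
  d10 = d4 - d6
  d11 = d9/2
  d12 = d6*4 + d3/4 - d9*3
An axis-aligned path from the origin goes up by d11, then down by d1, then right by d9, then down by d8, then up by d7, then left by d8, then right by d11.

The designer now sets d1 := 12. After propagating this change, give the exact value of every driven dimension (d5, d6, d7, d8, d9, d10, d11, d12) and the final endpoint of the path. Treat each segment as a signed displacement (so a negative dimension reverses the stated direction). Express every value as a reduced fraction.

Apply edit: d1 := 12
  d5 = d3 - d4*3 = 1/15
  d6 = d4/2 - d2 - d3 = -77/30
  d7 = d5 + 7 = 106/15
  d8 = d6/2 = -77/60
  d9 = d3*2 + d1*5 - d8/5 = 6159/100
  d10 = d4 - d6 = 83/30
  d11 = d9/2 = 6159/200
  d12 = d6*4 + d3/4 - d9*3 = -19487/100
Walk from origin (0, 0):
  seg 1: up by d11 = 6159/200 → (0, 6159/200)
  seg 2: down by d1 = 12 → (0, 3759/200)
  seg 3: right by d9 = 6159/100 → (6159/100, 3759/200)
  seg 4: down by d8 = -77/60 → (6159/100, 12047/600)
  seg 5: up by d7 = 106/15 → (6159/100, 5429/200)
  seg 6: left by d8 = -77/60 → (9431/150, 5429/200)
  seg 7: right by d11 = 6159/200 → (56201/600, 5429/200)

d5 = 1/15
d6 = -77/30
d7 = 106/15
d8 = -77/60
d9 = 6159/100
d10 = 83/30
d11 = 6159/200
d12 = -19487/100
endpoint = (56201/600, 5429/200)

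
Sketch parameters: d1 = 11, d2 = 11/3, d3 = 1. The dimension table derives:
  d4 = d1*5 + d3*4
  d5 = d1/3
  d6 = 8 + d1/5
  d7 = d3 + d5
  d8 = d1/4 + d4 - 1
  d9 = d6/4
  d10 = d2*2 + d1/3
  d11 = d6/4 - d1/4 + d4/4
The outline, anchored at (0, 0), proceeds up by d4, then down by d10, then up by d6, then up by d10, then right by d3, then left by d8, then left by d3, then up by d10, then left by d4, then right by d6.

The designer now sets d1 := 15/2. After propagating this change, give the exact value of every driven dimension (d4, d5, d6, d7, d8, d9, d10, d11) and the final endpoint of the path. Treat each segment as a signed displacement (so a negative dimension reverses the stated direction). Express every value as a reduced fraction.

Apply edit: d1 := 15/2
  d4 = d1*5 + d3*4 = 83/2
  d5 = d1/3 = 5/2
  d6 = 8 + d1/5 = 19/2
  d7 = d3 + d5 = 7/2
  d8 = d1/4 + d4 - 1 = 339/8
  d9 = d6/4 = 19/8
  d10 = d2*2 + d1/3 = 59/6
  d11 = d6/4 - d1/4 + d4/4 = 87/8
Walk from origin (0, 0):
  seg 1: up by d4 = 83/2 → (0, 83/2)
  seg 2: down by d10 = 59/6 → (0, 95/3)
  seg 3: up by d6 = 19/2 → (0, 247/6)
  seg 4: up by d10 = 59/6 → (0, 51)
  seg 5: right by d3 = 1 → (1, 51)
  seg 6: left by d8 = 339/8 → (-331/8, 51)
  seg 7: left by d3 = 1 → (-339/8, 51)
  seg 8: up by d10 = 59/6 → (-339/8, 365/6)
  seg 9: left by d4 = 83/2 → (-671/8, 365/6)
  seg 10: right by d6 = 19/2 → (-595/8, 365/6)

d4 = 83/2
d5 = 5/2
d6 = 19/2
d7 = 7/2
d8 = 339/8
d9 = 19/8
d10 = 59/6
d11 = 87/8
endpoint = (-595/8, 365/6)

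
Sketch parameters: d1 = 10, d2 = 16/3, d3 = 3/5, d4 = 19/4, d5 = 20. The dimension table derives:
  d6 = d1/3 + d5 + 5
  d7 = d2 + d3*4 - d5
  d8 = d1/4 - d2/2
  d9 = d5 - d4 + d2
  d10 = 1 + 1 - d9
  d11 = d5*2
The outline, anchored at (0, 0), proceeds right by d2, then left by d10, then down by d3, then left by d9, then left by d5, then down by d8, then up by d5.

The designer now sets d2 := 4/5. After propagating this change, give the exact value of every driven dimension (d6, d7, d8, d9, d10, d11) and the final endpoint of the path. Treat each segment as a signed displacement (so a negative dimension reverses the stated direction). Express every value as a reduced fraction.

d6 = 85/3
d7 = -84/5
d8 = 21/10
d9 = 321/20
d10 = -281/20
d11 = 40
endpoint = (-106/5, 173/10)

Apply edit: d2 := 4/5
  d6 = d1/3 + d5 + 5 = 85/3
  d7 = d2 + d3*4 - d5 = -84/5
  d8 = d1/4 - d2/2 = 21/10
  d9 = d5 - d4 + d2 = 321/20
  d10 = 1 + 1 - d9 = -281/20
  d11 = d5*2 = 40
Walk from origin (0, 0):
  seg 1: right by d2 = 4/5 → (4/5, 0)
  seg 2: left by d10 = -281/20 → (297/20, 0)
  seg 3: down by d3 = 3/5 → (297/20, -3/5)
  seg 4: left by d9 = 321/20 → (-6/5, -3/5)
  seg 5: left by d5 = 20 → (-106/5, -3/5)
  seg 6: down by d8 = 21/10 → (-106/5, -27/10)
  seg 7: up by d5 = 20 → (-106/5, 173/10)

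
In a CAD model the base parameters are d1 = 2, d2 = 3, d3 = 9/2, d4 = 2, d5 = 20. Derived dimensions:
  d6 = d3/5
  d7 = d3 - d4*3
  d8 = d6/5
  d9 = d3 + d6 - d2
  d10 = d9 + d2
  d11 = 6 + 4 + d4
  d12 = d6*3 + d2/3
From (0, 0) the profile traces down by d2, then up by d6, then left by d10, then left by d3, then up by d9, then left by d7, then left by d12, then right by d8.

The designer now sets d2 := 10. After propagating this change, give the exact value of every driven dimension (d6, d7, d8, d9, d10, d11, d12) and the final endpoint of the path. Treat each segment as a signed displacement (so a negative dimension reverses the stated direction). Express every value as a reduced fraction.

d6 = 9/10
d7 = -3/2
d8 = 9/50
d9 = -23/5
d10 = 27/5
d11 = 12
d12 = 181/30
endpoint = (-1069/75, -137/10)

Apply edit: d2 := 10
  d6 = d3/5 = 9/10
  d7 = d3 - d4*3 = -3/2
  d8 = d6/5 = 9/50
  d9 = d3 + d6 - d2 = -23/5
  d10 = d9 + d2 = 27/5
  d11 = 6 + 4 + d4 = 12
  d12 = d6*3 + d2/3 = 181/30
Walk from origin (0, 0):
  seg 1: down by d2 = 10 → (0, -10)
  seg 2: up by d6 = 9/10 → (0, -91/10)
  seg 3: left by d10 = 27/5 → (-27/5, -91/10)
  seg 4: left by d3 = 9/2 → (-99/10, -91/10)
  seg 5: up by d9 = -23/5 → (-99/10, -137/10)
  seg 6: left by d7 = -3/2 → (-42/5, -137/10)
  seg 7: left by d12 = 181/30 → (-433/30, -137/10)
  seg 8: right by d8 = 9/50 → (-1069/75, -137/10)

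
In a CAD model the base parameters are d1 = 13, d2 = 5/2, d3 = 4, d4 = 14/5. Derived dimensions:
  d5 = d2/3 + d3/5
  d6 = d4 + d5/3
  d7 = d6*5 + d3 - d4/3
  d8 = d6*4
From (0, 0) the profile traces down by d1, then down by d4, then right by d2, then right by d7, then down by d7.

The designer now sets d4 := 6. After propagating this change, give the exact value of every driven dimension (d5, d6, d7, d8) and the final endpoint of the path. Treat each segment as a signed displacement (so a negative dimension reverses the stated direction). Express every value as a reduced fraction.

d5 = 49/30
d6 = 589/90
d7 = 625/18
d8 = 1178/45
endpoint = (335/9, -967/18)

Apply edit: d4 := 6
  d5 = d2/3 + d3/5 = 49/30
  d6 = d4 + d5/3 = 589/90
  d7 = d6*5 + d3 - d4/3 = 625/18
  d8 = d6*4 = 1178/45
Walk from origin (0, 0):
  seg 1: down by d1 = 13 → (0, -13)
  seg 2: down by d4 = 6 → (0, -19)
  seg 3: right by d2 = 5/2 → (5/2, -19)
  seg 4: right by d7 = 625/18 → (335/9, -19)
  seg 5: down by d7 = 625/18 → (335/9, -967/18)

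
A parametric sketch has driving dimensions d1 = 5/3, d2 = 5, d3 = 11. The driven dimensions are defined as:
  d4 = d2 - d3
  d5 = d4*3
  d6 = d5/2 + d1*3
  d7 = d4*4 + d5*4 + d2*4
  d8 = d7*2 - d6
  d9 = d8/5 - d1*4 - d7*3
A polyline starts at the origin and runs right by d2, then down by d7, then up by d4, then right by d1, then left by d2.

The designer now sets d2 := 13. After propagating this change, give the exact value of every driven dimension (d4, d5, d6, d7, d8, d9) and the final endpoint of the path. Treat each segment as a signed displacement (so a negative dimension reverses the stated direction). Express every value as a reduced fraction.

Apply edit: d2 := 13
  d4 = d2 - d3 = 2
  d5 = d4*3 = 6
  d6 = d5/2 + d1*3 = 8
  d7 = d4*4 + d5*4 + d2*4 = 84
  d8 = d7*2 - d6 = 160
  d9 = d8/5 - d1*4 - d7*3 = -680/3
Walk from origin (0, 0):
  seg 1: right by d2 = 13 → (13, 0)
  seg 2: down by d7 = 84 → (13, -84)
  seg 3: up by d4 = 2 → (13, -82)
  seg 4: right by d1 = 5/3 → (44/3, -82)
  seg 5: left by d2 = 13 → (5/3, -82)

d4 = 2
d5 = 6
d6 = 8
d7 = 84
d8 = 160
d9 = -680/3
endpoint = (5/3, -82)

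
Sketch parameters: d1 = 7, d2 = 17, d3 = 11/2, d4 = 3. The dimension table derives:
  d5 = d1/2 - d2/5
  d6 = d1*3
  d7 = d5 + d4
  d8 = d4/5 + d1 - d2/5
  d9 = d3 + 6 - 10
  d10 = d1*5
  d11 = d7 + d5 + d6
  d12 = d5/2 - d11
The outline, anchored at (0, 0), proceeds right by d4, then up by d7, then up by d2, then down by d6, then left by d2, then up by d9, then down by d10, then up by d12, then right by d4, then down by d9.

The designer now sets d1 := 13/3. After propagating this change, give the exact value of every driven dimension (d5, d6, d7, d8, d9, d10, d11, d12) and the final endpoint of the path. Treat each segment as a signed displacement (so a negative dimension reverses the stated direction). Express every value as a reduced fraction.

d5 = -37/30
d6 = 13
d7 = 53/30
d8 = 23/15
d9 = 3/2
d10 = 65/3
d11 = 203/15
d12 = -283/20
endpoint = (-11, -601/20)

Apply edit: d1 := 13/3
  d5 = d1/2 - d2/5 = -37/30
  d6 = d1*3 = 13
  d7 = d5 + d4 = 53/30
  d8 = d4/5 + d1 - d2/5 = 23/15
  d9 = d3 + 6 - 10 = 3/2
  d10 = d1*5 = 65/3
  d11 = d7 + d5 + d6 = 203/15
  d12 = d5/2 - d11 = -283/20
Walk from origin (0, 0):
  seg 1: right by d4 = 3 → (3, 0)
  seg 2: up by d7 = 53/30 → (3, 53/30)
  seg 3: up by d2 = 17 → (3, 563/30)
  seg 4: down by d6 = 13 → (3, 173/30)
  seg 5: left by d2 = 17 → (-14, 173/30)
  seg 6: up by d9 = 3/2 → (-14, 109/15)
  seg 7: down by d10 = 65/3 → (-14, -72/5)
  seg 8: up by d12 = -283/20 → (-14, -571/20)
  seg 9: right by d4 = 3 → (-11, -571/20)
  seg 10: down by d9 = 3/2 → (-11, -601/20)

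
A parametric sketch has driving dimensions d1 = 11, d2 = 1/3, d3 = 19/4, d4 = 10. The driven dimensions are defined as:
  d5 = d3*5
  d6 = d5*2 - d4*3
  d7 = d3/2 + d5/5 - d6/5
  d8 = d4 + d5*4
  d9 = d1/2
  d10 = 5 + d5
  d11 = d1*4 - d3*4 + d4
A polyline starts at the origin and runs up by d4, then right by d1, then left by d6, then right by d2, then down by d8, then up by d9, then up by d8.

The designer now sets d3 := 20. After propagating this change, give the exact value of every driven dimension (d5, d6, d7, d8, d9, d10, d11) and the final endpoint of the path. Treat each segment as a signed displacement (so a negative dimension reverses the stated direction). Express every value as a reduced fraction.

Apply edit: d3 := 20
  d5 = d3*5 = 100
  d6 = d5*2 - d4*3 = 170
  d7 = d3/2 + d5/5 - d6/5 = -4
  d8 = d4 + d5*4 = 410
  d9 = d1/2 = 11/2
  d10 = 5 + d5 = 105
  d11 = d1*4 - d3*4 + d4 = -26
Walk from origin (0, 0):
  seg 1: up by d4 = 10 → (0, 10)
  seg 2: right by d1 = 11 → (11, 10)
  seg 3: left by d6 = 170 → (-159, 10)
  seg 4: right by d2 = 1/3 → (-476/3, 10)
  seg 5: down by d8 = 410 → (-476/3, -400)
  seg 6: up by d9 = 11/2 → (-476/3, -789/2)
  seg 7: up by d8 = 410 → (-476/3, 31/2)

d5 = 100
d6 = 170
d7 = -4
d8 = 410
d9 = 11/2
d10 = 105
d11 = -26
endpoint = (-476/3, 31/2)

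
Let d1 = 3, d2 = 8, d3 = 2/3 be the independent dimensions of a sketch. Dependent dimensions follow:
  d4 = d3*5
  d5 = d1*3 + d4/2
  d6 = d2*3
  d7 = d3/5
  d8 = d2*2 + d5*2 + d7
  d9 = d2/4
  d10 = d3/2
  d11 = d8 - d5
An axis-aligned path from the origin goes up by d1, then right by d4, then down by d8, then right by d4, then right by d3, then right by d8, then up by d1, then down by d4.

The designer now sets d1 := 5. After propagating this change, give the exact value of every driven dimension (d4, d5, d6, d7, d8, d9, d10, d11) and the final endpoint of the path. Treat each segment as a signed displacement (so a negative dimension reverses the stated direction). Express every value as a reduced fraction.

d4 = 10/3
d5 = 50/3
d6 = 24
d7 = 2/15
d8 = 742/15
d9 = 2
d10 = 1/3
d11 = 164/5
endpoint = (284/5, -214/5)

Apply edit: d1 := 5
  d4 = d3*5 = 10/3
  d5 = d1*3 + d4/2 = 50/3
  d6 = d2*3 = 24
  d7 = d3/5 = 2/15
  d8 = d2*2 + d5*2 + d7 = 742/15
  d9 = d2/4 = 2
  d10 = d3/2 = 1/3
  d11 = d8 - d5 = 164/5
Walk from origin (0, 0):
  seg 1: up by d1 = 5 → (0, 5)
  seg 2: right by d4 = 10/3 → (10/3, 5)
  seg 3: down by d8 = 742/15 → (10/3, -667/15)
  seg 4: right by d4 = 10/3 → (20/3, -667/15)
  seg 5: right by d3 = 2/3 → (22/3, -667/15)
  seg 6: right by d8 = 742/15 → (284/5, -667/15)
  seg 7: up by d1 = 5 → (284/5, -592/15)
  seg 8: down by d4 = 10/3 → (284/5, -214/5)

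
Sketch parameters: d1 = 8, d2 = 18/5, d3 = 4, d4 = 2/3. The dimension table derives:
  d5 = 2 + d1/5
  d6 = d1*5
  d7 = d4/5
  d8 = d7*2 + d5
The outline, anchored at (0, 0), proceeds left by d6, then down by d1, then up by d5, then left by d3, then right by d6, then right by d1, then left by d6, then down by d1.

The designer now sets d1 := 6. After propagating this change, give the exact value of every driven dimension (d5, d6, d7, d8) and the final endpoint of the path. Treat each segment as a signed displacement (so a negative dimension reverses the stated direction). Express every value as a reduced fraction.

Apply edit: d1 := 6
  d5 = 2 + d1/5 = 16/5
  d6 = d1*5 = 30
  d7 = d4/5 = 2/15
  d8 = d7*2 + d5 = 52/15
Walk from origin (0, 0):
  seg 1: left by d6 = 30 → (-30, 0)
  seg 2: down by d1 = 6 → (-30, -6)
  seg 3: up by d5 = 16/5 → (-30, -14/5)
  seg 4: left by d3 = 4 → (-34, -14/5)
  seg 5: right by d6 = 30 → (-4, -14/5)
  seg 6: right by d1 = 6 → (2, -14/5)
  seg 7: left by d6 = 30 → (-28, -14/5)
  seg 8: down by d1 = 6 → (-28, -44/5)

d5 = 16/5
d6 = 30
d7 = 2/15
d8 = 52/15
endpoint = (-28, -44/5)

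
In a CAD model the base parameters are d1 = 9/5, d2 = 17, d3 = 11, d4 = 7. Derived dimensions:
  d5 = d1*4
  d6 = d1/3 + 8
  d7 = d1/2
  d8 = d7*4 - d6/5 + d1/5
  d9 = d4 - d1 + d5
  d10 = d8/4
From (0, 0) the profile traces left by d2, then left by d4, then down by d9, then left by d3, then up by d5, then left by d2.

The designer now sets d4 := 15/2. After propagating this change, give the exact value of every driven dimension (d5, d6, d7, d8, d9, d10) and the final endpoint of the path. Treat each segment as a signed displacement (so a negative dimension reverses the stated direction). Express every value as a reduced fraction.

Apply edit: d4 := 15/2
  d5 = d1*4 = 36/5
  d6 = d1/3 + 8 = 43/5
  d7 = d1/2 = 9/10
  d8 = d7*4 - d6/5 + d1/5 = 56/25
  d9 = d4 - d1 + d5 = 129/10
  d10 = d8/4 = 14/25
Walk from origin (0, 0):
  seg 1: left by d2 = 17 → (-17, 0)
  seg 2: left by d4 = 15/2 → (-49/2, 0)
  seg 3: down by d9 = 129/10 → (-49/2, -129/10)
  seg 4: left by d3 = 11 → (-71/2, -129/10)
  seg 5: up by d5 = 36/5 → (-71/2, -57/10)
  seg 6: left by d2 = 17 → (-105/2, -57/10)

d5 = 36/5
d6 = 43/5
d7 = 9/10
d8 = 56/25
d9 = 129/10
d10 = 14/25
endpoint = (-105/2, -57/10)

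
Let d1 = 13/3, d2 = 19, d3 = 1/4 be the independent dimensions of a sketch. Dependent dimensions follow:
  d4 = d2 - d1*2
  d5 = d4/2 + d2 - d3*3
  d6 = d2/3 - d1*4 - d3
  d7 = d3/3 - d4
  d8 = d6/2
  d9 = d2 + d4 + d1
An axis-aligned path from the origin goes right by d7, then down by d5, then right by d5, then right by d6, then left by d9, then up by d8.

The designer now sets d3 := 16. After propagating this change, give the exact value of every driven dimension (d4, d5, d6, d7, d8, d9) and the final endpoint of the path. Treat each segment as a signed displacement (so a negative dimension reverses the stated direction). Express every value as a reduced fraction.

Apply edit: d3 := 16
  d4 = d2 - d1*2 = 31/3
  d5 = d4/2 + d2 - d3*3 = -143/6
  d6 = d2/3 - d1*4 - d3 = -27
  d7 = d3/3 - d4 = -5
  d8 = d6/2 = -27/2
  d9 = d2 + d4 + d1 = 101/3
Walk from origin (0, 0):
  seg 1: right by d7 = -5 → (-5, 0)
  seg 2: down by d5 = -143/6 → (-5, 143/6)
  seg 3: right by d5 = -143/6 → (-173/6, 143/6)
  seg 4: right by d6 = -27 → (-335/6, 143/6)
  seg 5: left by d9 = 101/3 → (-179/2, 143/6)
  seg 6: up by d8 = -27/2 → (-179/2, 31/3)

d4 = 31/3
d5 = -143/6
d6 = -27
d7 = -5
d8 = -27/2
d9 = 101/3
endpoint = (-179/2, 31/3)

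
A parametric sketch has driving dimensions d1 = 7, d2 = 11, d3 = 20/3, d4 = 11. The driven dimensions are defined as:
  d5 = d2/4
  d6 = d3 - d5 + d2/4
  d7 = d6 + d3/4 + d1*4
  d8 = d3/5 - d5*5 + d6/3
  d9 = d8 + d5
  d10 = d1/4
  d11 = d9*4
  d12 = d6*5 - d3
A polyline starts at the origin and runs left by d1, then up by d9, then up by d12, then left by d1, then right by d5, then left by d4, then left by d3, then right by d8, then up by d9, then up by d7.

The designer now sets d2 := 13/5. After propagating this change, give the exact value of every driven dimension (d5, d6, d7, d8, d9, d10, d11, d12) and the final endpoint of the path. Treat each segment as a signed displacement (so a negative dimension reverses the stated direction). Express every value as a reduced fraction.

d5 = 13/20
d6 = 20/3
d7 = 109/3
d8 = 11/36
d9 = 43/45
d10 = 7/4
d11 = 172/45
d12 = 80/3
endpoint = (-1382/45, 2921/45)

Apply edit: d2 := 13/5
  d5 = d2/4 = 13/20
  d6 = d3 - d5 + d2/4 = 20/3
  d7 = d6 + d3/4 + d1*4 = 109/3
  d8 = d3/5 - d5*5 + d6/3 = 11/36
  d9 = d8 + d5 = 43/45
  d10 = d1/4 = 7/4
  d11 = d9*4 = 172/45
  d12 = d6*5 - d3 = 80/3
Walk from origin (0, 0):
  seg 1: left by d1 = 7 → (-7, 0)
  seg 2: up by d9 = 43/45 → (-7, 43/45)
  seg 3: up by d12 = 80/3 → (-7, 1243/45)
  seg 4: left by d1 = 7 → (-14, 1243/45)
  seg 5: right by d5 = 13/20 → (-267/20, 1243/45)
  seg 6: left by d4 = 11 → (-487/20, 1243/45)
  seg 7: left by d3 = 20/3 → (-1861/60, 1243/45)
  seg 8: right by d8 = 11/36 → (-1382/45, 1243/45)
  seg 9: up by d9 = 43/45 → (-1382/45, 1286/45)
  seg 10: up by d7 = 109/3 → (-1382/45, 2921/45)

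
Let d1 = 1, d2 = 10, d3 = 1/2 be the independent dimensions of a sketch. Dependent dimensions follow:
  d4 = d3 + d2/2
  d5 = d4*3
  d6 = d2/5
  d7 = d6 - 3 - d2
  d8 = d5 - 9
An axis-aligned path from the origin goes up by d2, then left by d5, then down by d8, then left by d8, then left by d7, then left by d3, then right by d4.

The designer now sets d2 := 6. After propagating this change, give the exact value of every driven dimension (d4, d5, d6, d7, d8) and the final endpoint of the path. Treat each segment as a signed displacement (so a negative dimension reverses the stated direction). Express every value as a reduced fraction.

Apply edit: d2 := 6
  d4 = d3 + d2/2 = 7/2
  d5 = d4*3 = 21/2
  d6 = d2/5 = 6/5
  d7 = d6 - 3 - d2 = -39/5
  d8 = d5 - 9 = 3/2
Walk from origin (0, 0):
  seg 1: up by d2 = 6 → (0, 6)
  seg 2: left by d5 = 21/2 → (-21/2, 6)
  seg 3: down by d8 = 3/2 → (-21/2, 9/2)
  seg 4: left by d8 = 3/2 → (-12, 9/2)
  seg 5: left by d7 = -39/5 → (-21/5, 9/2)
  seg 6: left by d3 = 1/2 → (-47/10, 9/2)
  seg 7: right by d4 = 7/2 → (-6/5, 9/2)

d4 = 7/2
d5 = 21/2
d6 = 6/5
d7 = -39/5
d8 = 3/2
endpoint = (-6/5, 9/2)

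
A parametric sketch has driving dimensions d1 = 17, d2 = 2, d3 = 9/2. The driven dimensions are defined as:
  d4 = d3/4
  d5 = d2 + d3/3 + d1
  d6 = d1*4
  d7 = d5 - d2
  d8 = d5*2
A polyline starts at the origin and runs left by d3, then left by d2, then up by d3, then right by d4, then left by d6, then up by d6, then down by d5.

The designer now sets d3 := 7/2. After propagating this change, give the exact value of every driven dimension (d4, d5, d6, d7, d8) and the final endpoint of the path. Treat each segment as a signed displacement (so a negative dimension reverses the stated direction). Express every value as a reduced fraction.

d4 = 7/8
d5 = 121/6
d6 = 68
d7 = 109/6
d8 = 121/3
endpoint = (-581/8, 154/3)

Apply edit: d3 := 7/2
  d4 = d3/4 = 7/8
  d5 = d2 + d3/3 + d1 = 121/6
  d6 = d1*4 = 68
  d7 = d5 - d2 = 109/6
  d8 = d5*2 = 121/3
Walk from origin (0, 0):
  seg 1: left by d3 = 7/2 → (-7/2, 0)
  seg 2: left by d2 = 2 → (-11/2, 0)
  seg 3: up by d3 = 7/2 → (-11/2, 7/2)
  seg 4: right by d4 = 7/8 → (-37/8, 7/2)
  seg 5: left by d6 = 68 → (-581/8, 7/2)
  seg 6: up by d6 = 68 → (-581/8, 143/2)
  seg 7: down by d5 = 121/6 → (-581/8, 154/3)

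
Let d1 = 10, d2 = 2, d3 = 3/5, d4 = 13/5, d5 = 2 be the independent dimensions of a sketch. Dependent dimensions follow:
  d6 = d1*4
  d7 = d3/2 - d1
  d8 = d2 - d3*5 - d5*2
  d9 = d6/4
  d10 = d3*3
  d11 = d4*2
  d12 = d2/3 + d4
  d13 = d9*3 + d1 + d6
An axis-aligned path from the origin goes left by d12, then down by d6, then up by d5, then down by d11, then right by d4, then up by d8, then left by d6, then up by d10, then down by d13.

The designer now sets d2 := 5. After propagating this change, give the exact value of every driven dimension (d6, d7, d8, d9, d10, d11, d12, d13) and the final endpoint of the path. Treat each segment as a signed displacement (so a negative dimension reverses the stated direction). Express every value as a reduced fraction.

d6 = 40
d7 = -97/10
d8 = -2
d9 = 10
d10 = 9/5
d11 = 26/5
d12 = 64/15
d13 = 80
endpoint = (-125/3, -617/5)

Apply edit: d2 := 5
  d6 = d1*4 = 40
  d7 = d3/2 - d1 = -97/10
  d8 = d2 - d3*5 - d5*2 = -2
  d9 = d6/4 = 10
  d10 = d3*3 = 9/5
  d11 = d4*2 = 26/5
  d12 = d2/3 + d4 = 64/15
  d13 = d9*3 + d1 + d6 = 80
Walk from origin (0, 0):
  seg 1: left by d12 = 64/15 → (-64/15, 0)
  seg 2: down by d6 = 40 → (-64/15, -40)
  seg 3: up by d5 = 2 → (-64/15, -38)
  seg 4: down by d11 = 26/5 → (-64/15, -216/5)
  seg 5: right by d4 = 13/5 → (-5/3, -216/5)
  seg 6: up by d8 = -2 → (-5/3, -226/5)
  seg 7: left by d6 = 40 → (-125/3, -226/5)
  seg 8: up by d10 = 9/5 → (-125/3, -217/5)
  seg 9: down by d13 = 80 → (-125/3, -617/5)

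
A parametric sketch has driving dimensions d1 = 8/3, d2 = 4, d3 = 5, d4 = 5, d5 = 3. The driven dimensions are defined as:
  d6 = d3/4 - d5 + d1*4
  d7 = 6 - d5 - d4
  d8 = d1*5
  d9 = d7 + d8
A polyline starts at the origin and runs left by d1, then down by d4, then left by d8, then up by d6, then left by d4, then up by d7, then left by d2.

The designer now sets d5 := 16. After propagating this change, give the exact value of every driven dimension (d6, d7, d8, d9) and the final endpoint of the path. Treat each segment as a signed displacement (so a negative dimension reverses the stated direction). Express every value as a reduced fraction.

d6 = -49/12
d7 = -15
d8 = 40/3
d9 = -5/3
endpoint = (-25, -289/12)

Apply edit: d5 := 16
  d6 = d3/4 - d5 + d1*4 = -49/12
  d7 = 6 - d5 - d4 = -15
  d8 = d1*5 = 40/3
  d9 = d7 + d8 = -5/3
Walk from origin (0, 0):
  seg 1: left by d1 = 8/3 → (-8/3, 0)
  seg 2: down by d4 = 5 → (-8/3, -5)
  seg 3: left by d8 = 40/3 → (-16, -5)
  seg 4: up by d6 = -49/12 → (-16, -109/12)
  seg 5: left by d4 = 5 → (-21, -109/12)
  seg 6: up by d7 = -15 → (-21, -289/12)
  seg 7: left by d2 = 4 → (-25, -289/12)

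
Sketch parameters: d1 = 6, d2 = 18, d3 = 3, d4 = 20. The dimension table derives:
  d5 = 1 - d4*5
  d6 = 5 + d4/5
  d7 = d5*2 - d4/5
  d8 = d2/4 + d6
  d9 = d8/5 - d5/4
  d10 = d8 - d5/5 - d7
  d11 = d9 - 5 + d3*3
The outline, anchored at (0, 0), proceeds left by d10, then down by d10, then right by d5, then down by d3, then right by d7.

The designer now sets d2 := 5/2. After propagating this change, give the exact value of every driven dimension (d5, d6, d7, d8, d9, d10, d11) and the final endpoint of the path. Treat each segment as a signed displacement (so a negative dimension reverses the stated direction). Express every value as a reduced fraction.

Apply edit: d2 := 5/2
  d5 = 1 - d4*5 = -99
  d6 = 5 + d4/5 = 9
  d7 = d5*2 - d4/5 = -202
  d8 = d2/4 + d6 = 77/8
  d9 = d8/5 - d5/4 = 1067/40
  d10 = d8 - d5/5 - d7 = 9257/40
  d11 = d9 - 5 + d3*3 = 1227/40
Walk from origin (0, 0):
  seg 1: left by d10 = 9257/40 → (-9257/40, 0)
  seg 2: down by d10 = 9257/40 → (-9257/40, -9257/40)
  seg 3: right by d5 = -99 → (-13217/40, -9257/40)
  seg 4: down by d3 = 3 → (-13217/40, -9377/40)
  seg 5: right by d7 = -202 → (-21297/40, -9377/40)

d5 = -99
d6 = 9
d7 = -202
d8 = 77/8
d9 = 1067/40
d10 = 9257/40
d11 = 1227/40
endpoint = (-21297/40, -9377/40)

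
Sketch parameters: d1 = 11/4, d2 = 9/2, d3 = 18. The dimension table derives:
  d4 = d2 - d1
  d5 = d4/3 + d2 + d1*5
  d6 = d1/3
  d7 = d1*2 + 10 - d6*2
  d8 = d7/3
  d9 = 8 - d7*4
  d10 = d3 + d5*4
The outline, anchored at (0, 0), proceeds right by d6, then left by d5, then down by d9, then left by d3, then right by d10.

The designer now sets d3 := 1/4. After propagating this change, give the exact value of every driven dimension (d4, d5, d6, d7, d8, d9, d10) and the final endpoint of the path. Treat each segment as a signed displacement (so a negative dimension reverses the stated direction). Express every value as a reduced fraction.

d4 = 7/4
d5 = 113/6
d6 = 11/12
d7 = 41/3
d8 = 41/9
d9 = -140/3
d10 = 907/12
endpoint = (689/12, 140/3)

Apply edit: d3 := 1/4
  d4 = d2 - d1 = 7/4
  d5 = d4/3 + d2 + d1*5 = 113/6
  d6 = d1/3 = 11/12
  d7 = d1*2 + 10 - d6*2 = 41/3
  d8 = d7/3 = 41/9
  d9 = 8 - d7*4 = -140/3
  d10 = d3 + d5*4 = 907/12
Walk from origin (0, 0):
  seg 1: right by d6 = 11/12 → (11/12, 0)
  seg 2: left by d5 = 113/6 → (-215/12, 0)
  seg 3: down by d9 = -140/3 → (-215/12, 140/3)
  seg 4: left by d3 = 1/4 → (-109/6, 140/3)
  seg 5: right by d10 = 907/12 → (689/12, 140/3)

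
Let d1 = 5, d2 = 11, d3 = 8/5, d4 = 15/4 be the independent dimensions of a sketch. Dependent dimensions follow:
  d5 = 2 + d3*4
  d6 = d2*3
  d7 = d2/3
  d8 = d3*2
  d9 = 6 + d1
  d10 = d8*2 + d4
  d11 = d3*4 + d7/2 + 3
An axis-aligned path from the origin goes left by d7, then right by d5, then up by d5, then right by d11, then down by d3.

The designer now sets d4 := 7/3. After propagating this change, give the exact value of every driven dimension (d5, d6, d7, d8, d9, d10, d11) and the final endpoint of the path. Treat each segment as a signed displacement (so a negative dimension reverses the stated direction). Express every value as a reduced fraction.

d5 = 42/5
d6 = 33
d7 = 11/3
d8 = 16/5
d9 = 11
d10 = 131/15
d11 = 337/30
endpoint = (479/30, 34/5)

Apply edit: d4 := 7/3
  d5 = 2 + d3*4 = 42/5
  d6 = d2*3 = 33
  d7 = d2/3 = 11/3
  d8 = d3*2 = 16/5
  d9 = 6 + d1 = 11
  d10 = d8*2 + d4 = 131/15
  d11 = d3*4 + d7/2 + 3 = 337/30
Walk from origin (0, 0):
  seg 1: left by d7 = 11/3 → (-11/3, 0)
  seg 2: right by d5 = 42/5 → (71/15, 0)
  seg 3: up by d5 = 42/5 → (71/15, 42/5)
  seg 4: right by d11 = 337/30 → (479/30, 42/5)
  seg 5: down by d3 = 8/5 → (479/30, 34/5)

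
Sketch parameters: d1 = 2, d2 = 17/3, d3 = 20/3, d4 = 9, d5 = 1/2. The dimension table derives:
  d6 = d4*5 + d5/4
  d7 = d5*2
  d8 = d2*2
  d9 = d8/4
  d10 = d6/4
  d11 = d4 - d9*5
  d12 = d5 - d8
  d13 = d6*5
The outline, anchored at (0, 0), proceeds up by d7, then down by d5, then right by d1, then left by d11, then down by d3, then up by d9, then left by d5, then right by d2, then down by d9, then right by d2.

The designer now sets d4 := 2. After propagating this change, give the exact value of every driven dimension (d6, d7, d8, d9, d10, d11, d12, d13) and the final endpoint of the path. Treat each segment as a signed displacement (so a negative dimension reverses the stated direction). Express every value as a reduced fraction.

d6 = 81/8
d7 = 1
d8 = 34/3
d9 = 17/6
d10 = 81/32
d11 = -73/6
d12 = -65/6
d13 = 405/8
endpoint = (25, -37/6)

Apply edit: d4 := 2
  d6 = d4*5 + d5/4 = 81/8
  d7 = d5*2 = 1
  d8 = d2*2 = 34/3
  d9 = d8/4 = 17/6
  d10 = d6/4 = 81/32
  d11 = d4 - d9*5 = -73/6
  d12 = d5 - d8 = -65/6
  d13 = d6*5 = 405/8
Walk from origin (0, 0):
  seg 1: up by d7 = 1 → (0, 1)
  seg 2: down by d5 = 1/2 → (0, 1/2)
  seg 3: right by d1 = 2 → (2, 1/2)
  seg 4: left by d11 = -73/6 → (85/6, 1/2)
  seg 5: down by d3 = 20/3 → (85/6, -37/6)
  seg 6: up by d9 = 17/6 → (85/6, -10/3)
  seg 7: left by d5 = 1/2 → (41/3, -10/3)
  seg 8: right by d2 = 17/3 → (58/3, -10/3)
  seg 9: down by d9 = 17/6 → (58/3, -37/6)
  seg 10: right by d2 = 17/3 → (25, -37/6)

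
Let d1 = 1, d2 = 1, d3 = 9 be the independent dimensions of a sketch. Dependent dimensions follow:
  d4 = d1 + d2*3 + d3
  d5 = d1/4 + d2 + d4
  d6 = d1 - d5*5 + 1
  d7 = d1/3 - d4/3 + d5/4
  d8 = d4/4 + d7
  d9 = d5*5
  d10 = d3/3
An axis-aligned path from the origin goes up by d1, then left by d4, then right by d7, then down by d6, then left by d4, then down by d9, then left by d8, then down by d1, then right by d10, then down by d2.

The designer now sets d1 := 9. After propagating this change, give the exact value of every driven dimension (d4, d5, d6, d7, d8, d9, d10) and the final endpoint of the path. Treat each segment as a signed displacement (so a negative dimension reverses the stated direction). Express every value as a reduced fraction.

d4 = 21
d5 = 97/4
d6 = -445/4
d7 = 33/16
d8 = 117/16
d9 = 485/4
d10 = 3
endpoint = (-177/4, -11)

Apply edit: d1 := 9
  d4 = d1 + d2*3 + d3 = 21
  d5 = d1/4 + d2 + d4 = 97/4
  d6 = d1 - d5*5 + 1 = -445/4
  d7 = d1/3 - d4/3 + d5/4 = 33/16
  d8 = d4/4 + d7 = 117/16
  d9 = d5*5 = 485/4
  d10 = d3/3 = 3
Walk from origin (0, 0):
  seg 1: up by d1 = 9 → (0, 9)
  seg 2: left by d4 = 21 → (-21, 9)
  seg 3: right by d7 = 33/16 → (-303/16, 9)
  seg 4: down by d6 = -445/4 → (-303/16, 481/4)
  seg 5: left by d4 = 21 → (-639/16, 481/4)
  seg 6: down by d9 = 485/4 → (-639/16, -1)
  seg 7: left by d8 = 117/16 → (-189/4, -1)
  seg 8: down by d1 = 9 → (-189/4, -10)
  seg 9: right by d10 = 3 → (-177/4, -10)
  seg 10: down by d2 = 1 → (-177/4, -11)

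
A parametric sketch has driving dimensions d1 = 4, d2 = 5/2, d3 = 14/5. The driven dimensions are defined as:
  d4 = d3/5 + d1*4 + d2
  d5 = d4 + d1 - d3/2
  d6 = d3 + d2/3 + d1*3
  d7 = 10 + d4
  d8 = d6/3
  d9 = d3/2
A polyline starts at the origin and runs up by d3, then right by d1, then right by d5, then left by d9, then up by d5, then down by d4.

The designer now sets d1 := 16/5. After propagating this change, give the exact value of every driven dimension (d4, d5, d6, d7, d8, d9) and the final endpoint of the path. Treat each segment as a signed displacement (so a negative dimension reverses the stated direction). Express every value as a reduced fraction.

Apply edit: d1 := 16/5
  d4 = d3/5 + d1*4 + d2 = 793/50
  d5 = d4 + d1 - d3/2 = 883/50
  d6 = d3 + d2/3 + d1*3 = 397/30
  d7 = 10 + d4 = 1293/50
  d8 = d6/3 = 397/90
  d9 = d3/2 = 7/5
Walk from origin (0, 0):
  seg 1: up by d3 = 14/5 → (0, 14/5)
  seg 2: right by d1 = 16/5 → (16/5, 14/5)
  seg 3: right by d5 = 883/50 → (1043/50, 14/5)
  seg 4: left by d9 = 7/5 → (973/50, 14/5)
  seg 5: up by d5 = 883/50 → (973/50, 1023/50)
  seg 6: down by d4 = 793/50 → (973/50, 23/5)

d4 = 793/50
d5 = 883/50
d6 = 397/30
d7 = 1293/50
d8 = 397/90
d9 = 7/5
endpoint = (973/50, 23/5)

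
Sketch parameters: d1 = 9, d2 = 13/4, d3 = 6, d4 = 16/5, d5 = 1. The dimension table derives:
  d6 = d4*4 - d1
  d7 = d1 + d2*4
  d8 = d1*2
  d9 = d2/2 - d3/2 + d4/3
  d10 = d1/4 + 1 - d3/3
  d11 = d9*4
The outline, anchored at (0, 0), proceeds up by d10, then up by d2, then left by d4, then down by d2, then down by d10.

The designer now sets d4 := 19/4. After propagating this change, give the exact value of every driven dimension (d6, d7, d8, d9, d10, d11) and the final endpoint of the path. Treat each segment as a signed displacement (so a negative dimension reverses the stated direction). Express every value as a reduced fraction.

Apply edit: d4 := 19/4
  d6 = d4*4 - d1 = 10
  d7 = d1 + d2*4 = 22
  d8 = d1*2 = 18
  d9 = d2/2 - d3/2 + d4/3 = 5/24
  d10 = d1/4 + 1 - d3/3 = 5/4
  d11 = d9*4 = 5/6
Walk from origin (0, 0):
  seg 1: up by d10 = 5/4 → (0, 5/4)
  seg 2: up by d2 = 13/4 → (0, 9/2)
  seg 3: left by d4 = 19/4 → (-19/4, 9/2)
  seg 4: down by d2 = 13/4 → (-19/4, 5/4)
  seg 5: down by d10 = 5/4 → (-19/4, 0)

d6 = 10
d7 = 22
d8 = 18
d9 = 5/24
d10 = 5/4
d11 = 5/6
endpoint = (-19/4, 0)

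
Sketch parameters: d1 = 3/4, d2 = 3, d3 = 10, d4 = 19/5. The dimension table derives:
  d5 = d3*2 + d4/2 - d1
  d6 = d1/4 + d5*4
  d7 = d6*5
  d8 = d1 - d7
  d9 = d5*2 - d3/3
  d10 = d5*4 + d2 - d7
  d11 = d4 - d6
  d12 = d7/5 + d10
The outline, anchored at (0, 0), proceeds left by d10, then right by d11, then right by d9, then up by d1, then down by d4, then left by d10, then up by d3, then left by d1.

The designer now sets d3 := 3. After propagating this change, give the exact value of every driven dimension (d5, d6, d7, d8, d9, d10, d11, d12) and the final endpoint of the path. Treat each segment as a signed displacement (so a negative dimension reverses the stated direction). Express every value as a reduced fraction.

Apply edit: d3 := 3
  d5 = d3*2 + d4/2 - d1 = 143/20
  d6 = d1/4 + d5*4 = 2303/80
  d7 = d6*5 = 2303/16
  d8 = d1 - d7 = -2291/16
  d9 = d5*2 - d3/3 = 133/10
  d10 = d5*4 + d2 - d7 = -8987/80
  d11 = d4 - d6 = -1999/80
  d12 = d7/5 + d10 = -1671/20
Walk from origin (0, 0):
  seg 1: left by d10 = -8987/80 → (8987/80, 0)
  seg 2: right by d11 = -1999/80 → (1747/20, 0)
  seg 3: right by d9 = 133/10 → (2013/20, 0)
  seg 4: up by d1 = 3/4 → (2013/20, 3/4)
  seg 5: down by d4 = 19/5 → (2013/20, -61/20)
  seg 6: left by d10 = -8987/80 → (17039/80, -61/20)
  seg 7: up by d3 = 3 → (17039/80, -1/20)
  seg 8: left by d1 = 3/4 → (16979/80, -1/20)

d5 = 143/20
d6 = 2303/80
d7 = 2303/16
d8 = -2291/16
d9 = 133/10
d10 = -8987/80
d11 = -1999/80
d12 = -1671/20
endpoint = (16979/80, -1/20)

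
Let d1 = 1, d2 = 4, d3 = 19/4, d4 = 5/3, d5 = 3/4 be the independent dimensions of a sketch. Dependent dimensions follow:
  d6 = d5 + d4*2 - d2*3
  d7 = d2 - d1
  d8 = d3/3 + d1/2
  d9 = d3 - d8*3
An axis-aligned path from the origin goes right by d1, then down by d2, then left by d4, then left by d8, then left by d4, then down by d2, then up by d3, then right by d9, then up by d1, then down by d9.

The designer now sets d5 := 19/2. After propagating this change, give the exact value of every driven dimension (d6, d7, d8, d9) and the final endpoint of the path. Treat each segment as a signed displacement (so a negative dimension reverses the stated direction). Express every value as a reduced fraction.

Apply edit: d5 := 19/2
  d6 = d5 + d4*2 - d2*3 = 5/6
  d7 = d2 - d1 = 3
  d8 = d3/3 + d1/2 = 25/12
  d9 = d3 - d8*3 = -3/2
Walk from origin (0, 0):
  seg 1: right by d1 = 1 → (1, 0)
  seg 2: down by d2 = 4 → (1, -4)
  seg 3: left by d4 = 5/3 → (-2/3, -4)
  seg 4: left by d8 = 25/12 → (-11/4, -4)
  seg 5: left by d4 = 5/3 → (-53/12, -4)
  seg 6: down by d2 = 4 → (-53/12, -8)
  seg 7: up by d3 = 19/4 → (-53/12, -13/4)
  seg 8: right by d9 = -3/2 → (-71/12, -13/4)
  seg 9: up by d1 = 1 → (-71/12, -9/4)
  seg 10: down by d9 = -3/2 → (-71/12, -3/4)

d6 = 5/6
d7 = 3
d8 = 25/12
d9 = -3/2
endpoint = (-71/12, -3/4)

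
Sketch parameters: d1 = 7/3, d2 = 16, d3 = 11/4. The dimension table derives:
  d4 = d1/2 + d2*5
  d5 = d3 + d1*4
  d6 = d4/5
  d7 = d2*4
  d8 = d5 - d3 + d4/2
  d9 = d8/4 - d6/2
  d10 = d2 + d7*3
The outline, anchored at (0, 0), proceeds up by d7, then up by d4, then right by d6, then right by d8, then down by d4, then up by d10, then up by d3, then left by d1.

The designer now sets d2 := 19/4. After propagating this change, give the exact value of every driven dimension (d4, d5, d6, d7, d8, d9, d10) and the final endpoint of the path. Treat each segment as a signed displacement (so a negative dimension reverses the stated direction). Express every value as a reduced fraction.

Apply edit: d2 := 19/4
  d4 = d1/2 + d2*5 = 299/12
  d5 = d3 + d1*4 = 145/12
  d6 = d4/5 = 299/60
  d7 = d2*4 = 19
  d8 = d5 - d3 + d4/2 = 523/24
  d9 = d8/4 - d6/2 = 473/160
  d10 = d2 + d7*3 = 247/4
Walk from origin (0, 0):
  seg 1: up by d7 = 19 → (0, 19)
  seg 2: up by d4 = 299/12 → (0, 527/12)
  seg 3: right by d6 = 299/60 → (299/60, 527/12)
  seg 4: right by d8 = 523/24 → (1071/40, 527/12)
  seg 5: down by d4 = 299/12 → (1071/40, 19)
  seg 6: up by d10 = 247/4 → (1071/40, 323/4)
  seg 7: up by d3 = 11/4 → (1071/40, 167/2)
  seg 8: left by d1 = 7/3 → (2933/120, 167/2)

d4 = 299/12
d5 = 145/12
d6 = 299/60
d7 = 19
d8 = 523/24
d9 = 473/160
d10 = 247/4
endpoint = (2933/120, 167/2)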